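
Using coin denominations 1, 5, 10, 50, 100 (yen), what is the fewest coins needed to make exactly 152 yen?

152 = 1×100 + 1×50 + 2×1
Total coins = 1 + 1 + 2 = 4

4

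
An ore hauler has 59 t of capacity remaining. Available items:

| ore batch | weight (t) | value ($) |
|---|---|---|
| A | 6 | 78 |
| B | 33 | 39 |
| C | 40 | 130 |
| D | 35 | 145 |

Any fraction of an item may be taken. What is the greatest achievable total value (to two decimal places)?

281.50

Greedy by value/weight ratio, highest first.
Order: A (78/6=13.00) > D (145/35=4.14) > C (130/40=3.25) > B (39/33=1.18)
Fill: take A (6 @ 78) → take D (35 @ 145) → take 18/40 of C → 58.50; 59/59 used.
Total value = 281.50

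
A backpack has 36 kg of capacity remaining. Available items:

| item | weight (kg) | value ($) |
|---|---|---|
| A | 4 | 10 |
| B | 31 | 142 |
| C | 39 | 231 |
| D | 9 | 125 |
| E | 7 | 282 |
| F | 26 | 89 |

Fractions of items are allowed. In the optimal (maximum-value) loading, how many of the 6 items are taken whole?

Ratios (sorted): E 40.29, D 13.89, C 5.92, B 4.58, F 3.42, A 2.50
take E (7 @ 282); take D (9 @ 125); take 20/39 of C → 118.46. Capacity used 36/36.
2 item(s) taken whole; one partial (take 20/39 of C).

2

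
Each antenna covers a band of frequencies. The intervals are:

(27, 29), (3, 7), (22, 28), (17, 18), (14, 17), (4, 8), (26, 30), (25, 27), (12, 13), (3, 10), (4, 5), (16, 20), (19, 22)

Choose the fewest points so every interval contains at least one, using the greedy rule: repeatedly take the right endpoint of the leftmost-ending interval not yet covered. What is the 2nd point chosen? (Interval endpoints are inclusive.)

Process intervals by earliest right end; each time one isn't hit yet, stab at its right endpoint.
By right end: [4,5]  [3,7]  [4,8]  [3,10]  [12,13]  [14,17]  [17,18]  [16,20]  [19,22]  [25,27]  [22,28]  [27,29]  [26,30]
[4,5] uncovered → point at 5; [12,13] uncovered → point at 13; [14,17] uncovered → point at 17; [19,22] uncovered → point at 22; [25,27] uncovered → point at 27.
Points: 5, 13, 17, 22, 27 (5 total).

13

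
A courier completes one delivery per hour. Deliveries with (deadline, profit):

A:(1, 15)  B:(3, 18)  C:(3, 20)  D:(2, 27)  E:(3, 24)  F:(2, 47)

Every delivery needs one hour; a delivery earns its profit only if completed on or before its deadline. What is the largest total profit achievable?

By profit: F(d2,47), D(d2,27), E(d3,24), C(d3,20), B(d3,18), A(d1,15)
F→slot 2; D→slot 1; E→slot 3; C skipped; B skipped; A skipped.
Profit = 27 + 47 + 24 = 98

98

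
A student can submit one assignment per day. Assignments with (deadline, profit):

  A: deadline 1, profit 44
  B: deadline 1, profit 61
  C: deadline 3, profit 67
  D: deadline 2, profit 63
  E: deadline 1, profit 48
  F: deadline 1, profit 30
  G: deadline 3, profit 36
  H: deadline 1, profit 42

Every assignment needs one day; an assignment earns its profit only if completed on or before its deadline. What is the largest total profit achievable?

191

By profit: C(d3,67), D(d2,63), B(d1,61), E(d1,48), A(d1,44), H(d1,42), G(d3,36), F(d1,30)
C→slot 3; D→slot 2; B→slot 1; E skipped; A skipped; H skipped; G skipped; F skipped.
Profit = 61 + 63 + 67 = 191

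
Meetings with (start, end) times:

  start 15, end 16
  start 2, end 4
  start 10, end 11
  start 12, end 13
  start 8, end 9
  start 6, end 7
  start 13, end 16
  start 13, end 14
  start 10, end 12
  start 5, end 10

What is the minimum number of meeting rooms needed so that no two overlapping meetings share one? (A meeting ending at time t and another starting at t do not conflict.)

2

Count concurrent intervals with a sweep; the peak is the room count.
starts: [2, 5, 6, 8, 10, 10, 12, 13, 13, 15]
ends:   [4, 7, 9, 10, 11, 12, 13, 14, 16, 16]
s2→1 e4→0 s5→1 s6→2  — peak 2.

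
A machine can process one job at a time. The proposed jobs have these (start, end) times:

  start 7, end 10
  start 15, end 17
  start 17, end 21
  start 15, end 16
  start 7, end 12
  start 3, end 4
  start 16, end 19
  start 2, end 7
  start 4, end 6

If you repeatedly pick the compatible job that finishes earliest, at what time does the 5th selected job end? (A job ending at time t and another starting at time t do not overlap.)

19

By end time: (3,4), (4,6), (2,7), (7,10), (7,12), (15,16), (15,17), (16,19), (17,21).
Pick (3,4); next start ≥ 4 → (4,6); next start ≥ 6 → (7,10); next start ≥ 10 → (15,16); next start ≥ 16 → (16,19).
Selected: (3,4) (4,6) (7,10) (15,16) (16,19)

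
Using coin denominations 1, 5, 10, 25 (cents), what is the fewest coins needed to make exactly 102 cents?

Greedy: take as many of the largest coin as possible, then repeat with the remainder.
102 = 4×25 + 2×1
Total coins = 4 + 2 = 6

6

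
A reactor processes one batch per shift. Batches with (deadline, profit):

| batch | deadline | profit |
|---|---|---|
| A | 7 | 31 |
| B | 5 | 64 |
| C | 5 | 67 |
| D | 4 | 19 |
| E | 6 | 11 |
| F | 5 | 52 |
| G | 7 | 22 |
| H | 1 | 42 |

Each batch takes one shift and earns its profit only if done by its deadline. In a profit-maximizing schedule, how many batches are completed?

Take jobs in profit order; each goes to the latest open slot no later than its deadline.
Profit order: C=67 B=64 F=52 H=42 A=31 G=22 D=19 E=11
Assign: C→slot 5, B→slot 4, F→slot 3, H→slot 1, A→slot 7, G→slot 6, D→slot 2, E skipped.
Slots: [1:H] [2:D] [3:F] [4:B] [5:C] [6:G] [7:A]
7 of 8 scheduled.

7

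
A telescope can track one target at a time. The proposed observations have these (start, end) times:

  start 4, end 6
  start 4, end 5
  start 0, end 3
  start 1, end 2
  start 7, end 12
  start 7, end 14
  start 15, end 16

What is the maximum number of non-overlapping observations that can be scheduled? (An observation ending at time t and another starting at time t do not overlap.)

Sorted by end: (1,2)  (0,3)  (4,5)  (4,6)  (7,12)  (7,14)  (15,16)
take (1,2); take (4,5); take (7,12); take (15,16).
Selected 4 observations.

4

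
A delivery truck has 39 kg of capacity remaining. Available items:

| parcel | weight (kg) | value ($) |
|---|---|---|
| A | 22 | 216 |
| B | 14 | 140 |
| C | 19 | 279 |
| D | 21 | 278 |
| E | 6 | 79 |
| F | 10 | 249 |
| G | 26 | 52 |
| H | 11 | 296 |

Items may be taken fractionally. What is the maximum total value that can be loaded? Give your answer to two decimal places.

809.32

Greedy by value/weight ratio, highest first.
Ratios (sorted): H 26.91, F 24.90, C 14.68, D 13.24, E 13.17, B 10.00, A 9.82, G 2.00
take H (11 @ 296); take F (10 @ 249); take 18/19 of C → 264.32. Capacity used 39/39.
Total value = 809.32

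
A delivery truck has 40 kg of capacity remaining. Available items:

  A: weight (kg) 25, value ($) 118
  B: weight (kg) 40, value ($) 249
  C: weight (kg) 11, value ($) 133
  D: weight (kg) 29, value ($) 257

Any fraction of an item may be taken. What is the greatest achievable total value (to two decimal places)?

Order: C (133/11=12.09) > D (257/29=8.86) > B (249/40=6.22) > A (118/25=4.72)
Fill: take C (11 @ 133) → take D (29 @ 257); 40/40 used.
Total value = 390.00

390.00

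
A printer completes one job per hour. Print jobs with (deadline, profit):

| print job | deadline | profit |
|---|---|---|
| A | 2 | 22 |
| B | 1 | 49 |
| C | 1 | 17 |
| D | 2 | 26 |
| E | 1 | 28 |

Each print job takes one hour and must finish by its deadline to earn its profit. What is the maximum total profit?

75

Sort by profit descending; place each in the latest free slot ≤ its deadline.
Profit order: B=49 E=28 D=26 A=22 C=17
Assign: B→slot 1, E skipped, D→slot 2, A skipped, C skipped.
Slots: [1:B] [2:D]
Profit = 49 + 26 = 75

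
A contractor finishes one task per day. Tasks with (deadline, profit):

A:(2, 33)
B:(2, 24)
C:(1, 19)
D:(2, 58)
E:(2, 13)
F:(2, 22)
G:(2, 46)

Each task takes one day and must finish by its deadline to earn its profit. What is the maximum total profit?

104

Sort by profit descending; place each in the latest free slot ≤ its deadline.
Profit order: D=58 G=46 A=33 B=24 F=22 C=19 E=13
Assign: D→slot 2, G→slot 1, A skipped, B skipped, F skipped, C skipped, E skipped.
Slots: [1:G] [2:D]
Profit = 46 + 58 = 104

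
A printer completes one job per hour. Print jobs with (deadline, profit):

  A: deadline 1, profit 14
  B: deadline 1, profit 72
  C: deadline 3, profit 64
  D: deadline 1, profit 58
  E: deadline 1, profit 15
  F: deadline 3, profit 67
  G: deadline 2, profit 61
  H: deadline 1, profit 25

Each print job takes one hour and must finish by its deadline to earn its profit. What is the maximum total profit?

Take jobs in profit order; each goes to the latest open slot no later than its deadline.
By profit: B(d1,72), F(d3,67), C(d3,64), G(d2,61), D(d1,58), H(d1,25), E(d1,15), A(d1,14)
B→slot 1; F→slot 3; C→slot 2; G skipped; D skipped; H skipped; E skipped; A skipped.
Profit = 72 + 64 + 67 = 203

203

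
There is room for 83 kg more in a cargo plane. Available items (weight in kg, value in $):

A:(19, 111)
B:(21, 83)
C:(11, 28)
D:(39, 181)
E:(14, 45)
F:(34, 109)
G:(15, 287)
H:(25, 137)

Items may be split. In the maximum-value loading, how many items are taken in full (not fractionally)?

Greedy by value/weight ratio, highest first.
Order: G (287/15=19.13) > A (111/19=5.84) > H (137/25=5.48) > D (181/39=4.64) > B (83/21=3.95) > E (45/14=3.21) > F (109/34=3.21) > C (28/11=2.55)
Fill: take G (15 @ 287) → take A (19 @ 111) → take H (25 @ 137) → take 24/39 of D → 111.38; 83/83 used.
3 item(s) taken whole; one partial (take 24/39 of D).

3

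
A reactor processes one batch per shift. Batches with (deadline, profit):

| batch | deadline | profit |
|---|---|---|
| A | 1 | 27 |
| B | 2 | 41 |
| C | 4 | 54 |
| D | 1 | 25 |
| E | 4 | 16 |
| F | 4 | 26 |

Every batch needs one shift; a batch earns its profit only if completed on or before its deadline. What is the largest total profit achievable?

148

Profit order: C=54 B=41 A=27 F=26 D=25 E=16
Assign: C→slot 4, B→slot 2, A→slot 1, F→slot 3, D skipped, E skipped.
Slots: [1:A] [2:B] [3:F] [4:C]
Profit = 27 + 41 + 26 + 54 = 148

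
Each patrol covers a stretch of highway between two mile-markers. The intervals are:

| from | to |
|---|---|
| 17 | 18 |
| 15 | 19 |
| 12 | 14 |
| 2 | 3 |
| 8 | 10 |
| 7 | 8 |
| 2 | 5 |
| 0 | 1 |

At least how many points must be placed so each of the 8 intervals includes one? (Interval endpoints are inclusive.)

Sorted: [0,1] [2,3] [2,5] [7,8] [8,10] [12,14] [17,18] [15,19]
{[0,1]} hit by 1; {[2,3],[2,5]} hit by 3; {[7,8],[8,10]} hit by 8; {[12,14]} hit by 14; {[17,18],[15,19]} hit by 18.
Points: 1, 3, 8, 14, 18 (5 total).

5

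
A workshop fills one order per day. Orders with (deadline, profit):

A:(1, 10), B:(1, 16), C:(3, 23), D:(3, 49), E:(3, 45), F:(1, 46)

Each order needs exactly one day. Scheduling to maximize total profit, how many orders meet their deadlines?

Take jobs in profit order; each goes to the latest open slot no later than its deadline.
Profit order: D=49 F=46 E=45 C=23 B=16 A=10
Assign: D→slot 3, F→slot 1, E→slot 2, C skipped, B skipped, A skipped.
Slots: [1:F] [2:E] [3:D]
3 of 6 scheduled.

3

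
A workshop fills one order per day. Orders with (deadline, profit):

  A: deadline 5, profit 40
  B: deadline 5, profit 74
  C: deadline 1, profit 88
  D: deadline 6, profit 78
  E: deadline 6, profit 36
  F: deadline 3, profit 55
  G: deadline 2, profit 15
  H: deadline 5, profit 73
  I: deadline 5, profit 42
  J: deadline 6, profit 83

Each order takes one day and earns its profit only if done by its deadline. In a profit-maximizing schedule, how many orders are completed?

Sort by profit descending; place each in the latest free slot ≤ its deadline.
By profit: C(d1,88), J(d6,83), D(d6,78), B(d5,74), H(d5,73), F(d3,55), I(d5,42), A(d5,40), E(d6,36), G(d2,15)
C→slot 1; J→slot 6; D→slot 5; B→slot 4; H→slot 3; F→slot 2; I skipped; A skipped; E skipped; G skipped.
6 of 10 scheduled.

6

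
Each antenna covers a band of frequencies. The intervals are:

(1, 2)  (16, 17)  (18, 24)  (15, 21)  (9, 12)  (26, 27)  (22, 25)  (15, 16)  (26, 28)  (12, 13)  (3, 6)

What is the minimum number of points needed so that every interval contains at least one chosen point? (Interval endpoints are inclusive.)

By right end: [1,2]  [3,6]  [9,12]  [12,13]  [15,16]  [16,17]  [15,21]  [18,24]  [22,25]  [26,27]  [26,28]
[1,2] uncovered → point at 2; [3,6] uncovered → point at 6; [9,12] uncovered → point at 12; [15,16] uncovered → point at 16; [18,24] uncovered → point at 24; [26,27] uncovered → point at 27.
Points: 2, 6, 12, 16, 24, 27 (6 total).

6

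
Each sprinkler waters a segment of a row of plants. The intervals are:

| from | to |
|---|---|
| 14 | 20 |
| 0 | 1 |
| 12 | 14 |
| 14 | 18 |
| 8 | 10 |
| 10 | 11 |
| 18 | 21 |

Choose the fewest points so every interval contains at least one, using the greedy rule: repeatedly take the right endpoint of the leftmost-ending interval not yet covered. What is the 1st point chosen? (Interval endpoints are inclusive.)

1

Sort by right endpoint; whenever an interval is uncovered, place a point at its right end.
By right end: [0,1]  [8,10]  [10,11]  [12,14]  [14,18]  [14,20]  [18,21]
[0,1] uncovered → point at 1; [8,10] uncovered → point at 10; [12,14] uncovered → point at 14; [18,21] uncovered → point at 21.
Points: 1, 10, 14, 21 (4 total).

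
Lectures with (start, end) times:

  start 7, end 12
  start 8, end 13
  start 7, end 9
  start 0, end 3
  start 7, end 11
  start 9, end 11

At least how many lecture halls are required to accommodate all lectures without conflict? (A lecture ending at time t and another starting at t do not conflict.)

The answer is the maximum number of intervals overlapping at any instant.
Events (time:±→running): 0:+→1 3:-→0 7:+→1 7:+→2 7:+→3 8:+→4 … peak 4.

4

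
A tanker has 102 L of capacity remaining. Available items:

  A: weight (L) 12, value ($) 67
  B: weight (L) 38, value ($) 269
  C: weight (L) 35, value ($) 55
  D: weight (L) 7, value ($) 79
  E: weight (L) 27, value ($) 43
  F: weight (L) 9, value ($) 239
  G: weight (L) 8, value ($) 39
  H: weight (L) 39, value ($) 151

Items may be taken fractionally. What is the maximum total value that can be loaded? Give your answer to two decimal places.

Order: F (239/9=26.56) > D (79/7=11.29) > B (269/38=7.08) > A (67/12=5.58) > G (39/8=4.88) > H (151/39=3.87) > E (43/27=1.59) > C (55/35=1.57)
Fill: take F (9 @ 239) → take D (7 @ 79) → take B (38 @ 269) → take A (12 @ 67) → take G (8 @ 39) → take 28/39 of H → 108.41; 102/102 used.
Total value = 801.41

801.41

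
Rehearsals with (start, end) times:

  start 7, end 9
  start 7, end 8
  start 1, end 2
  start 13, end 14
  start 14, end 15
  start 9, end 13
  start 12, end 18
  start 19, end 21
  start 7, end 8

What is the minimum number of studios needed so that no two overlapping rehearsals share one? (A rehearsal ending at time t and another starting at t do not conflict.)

Count concurrent intervals with a sweep; the peak is the room count.
starts: [1, 7, 7, 7, 9, 12, 13, 14, 19]
ends:   [2, 8, 8, 9, 13, 14, 15, 18, 21]
s1→1 e2→0 s7→1 s7→2 s7→3  — peak 3.

3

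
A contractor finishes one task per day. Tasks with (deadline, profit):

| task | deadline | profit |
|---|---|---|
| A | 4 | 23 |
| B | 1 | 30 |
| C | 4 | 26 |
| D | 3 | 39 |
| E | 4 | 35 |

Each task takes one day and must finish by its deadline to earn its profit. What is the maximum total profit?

130

Sort by profit descending; place each in the latest free slot ≤ its deadline.
Profit order: D=39 E=35 B=30 C=26 A=23
Assign: D→slot 3, E→slot 4, B→slot 1, C→slot 2, A skipped.
Slots: [1:B] [2:C] [3:D] [4:E]
Profit = 30 + 26 + 39 + 35 = 130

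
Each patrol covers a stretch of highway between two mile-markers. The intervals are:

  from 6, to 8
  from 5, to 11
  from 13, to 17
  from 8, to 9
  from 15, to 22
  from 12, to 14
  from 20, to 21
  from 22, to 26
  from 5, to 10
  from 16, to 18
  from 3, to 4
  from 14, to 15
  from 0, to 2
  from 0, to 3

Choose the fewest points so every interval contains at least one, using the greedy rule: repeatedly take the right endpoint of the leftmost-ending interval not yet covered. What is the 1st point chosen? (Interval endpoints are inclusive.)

Sorted: [0,2] [0,3] [3,4] [6,8] [8,9] [5,10] [5,11] [12,14] [14,15] [13,17] [16,18] [20,21] [15,22] [22,26]
{[0,2],[0,3]} hit by 2; {[3,4]} hit by 4; {[6,8],[8,9],[5,10],[5,11]} hit by 8; {[12,14],[14,15],[13,17]} hit by 14; {[16,18]} hit by 18; {[20,21],[15,22]} hit by 21; {[22,26]} hit by 26.
Points: 2, 4, 8, 14, 18, 21, 26 (7 total).

2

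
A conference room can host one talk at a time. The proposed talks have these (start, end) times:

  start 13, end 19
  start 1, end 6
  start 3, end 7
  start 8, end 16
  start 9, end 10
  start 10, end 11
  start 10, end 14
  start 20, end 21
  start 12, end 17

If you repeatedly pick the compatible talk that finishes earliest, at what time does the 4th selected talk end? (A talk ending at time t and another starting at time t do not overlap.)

Sort by end time and greedily take each interval whose start is ≥ the last chosen end.
Sorted by end: (1,6)  (3,7)  (9,10)  (10,11)  (10,14)  (8,16)  (12,17)  (13,19)  (20,21)
take (1,6); take (9,10); take (10,11); take (12,17); take (20,21).
Selected: (1,6) (9,10) (10,11) (12,17) (20,21)

17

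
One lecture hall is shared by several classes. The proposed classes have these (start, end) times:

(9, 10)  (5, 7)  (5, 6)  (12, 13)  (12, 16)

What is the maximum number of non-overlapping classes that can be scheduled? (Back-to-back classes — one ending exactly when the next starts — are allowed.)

By end time: (5,6), (5,7), (9,10), (12,13), (12,16).
Pick (5,6); next start ≥ 6 → (9,10); next start ≥ 10 → (12,13).
Selected 3 classes.

3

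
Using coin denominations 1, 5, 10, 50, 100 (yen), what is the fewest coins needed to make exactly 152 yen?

152 − 1×100→52 − 1×50→2 − 2×1→0
Total coins = 1 + 1 + 2 = 4

4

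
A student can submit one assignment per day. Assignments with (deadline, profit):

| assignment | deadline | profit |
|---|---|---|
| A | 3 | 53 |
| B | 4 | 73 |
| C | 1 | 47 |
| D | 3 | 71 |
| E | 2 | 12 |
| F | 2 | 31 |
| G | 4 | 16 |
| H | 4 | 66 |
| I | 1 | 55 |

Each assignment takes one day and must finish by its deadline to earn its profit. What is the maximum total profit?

Take jobs in profit order; each goes to the latest open slot no later than its deadline.
By profit: B(d4,73), D(d3,71), H(d4,66), I(d1,55), A(d3,53), C(d1,47), F(d2,31), G(d4,16), E(d2,12)
B→slot 4; D→slot 3; H→slot 2; I→slot 1; A skipped; C skipped; F skipped; G skipped; E skipped.
Profit = 55 + 66 + 71 + 73 = 265

265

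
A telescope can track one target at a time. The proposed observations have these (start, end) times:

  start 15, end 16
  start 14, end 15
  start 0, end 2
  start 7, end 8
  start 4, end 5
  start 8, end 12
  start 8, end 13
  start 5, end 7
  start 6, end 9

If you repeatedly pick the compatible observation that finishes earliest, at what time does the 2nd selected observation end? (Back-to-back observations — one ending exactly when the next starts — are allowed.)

5

Order by finish time; keep every interval that doesn't clash with the previous kept one.
By end time: (0,2), (4,5), (5,7), (7,8), (6,9), (8,12), (8,13), (14,15), (15,16).
Pick (0,2); next start ≥ 2 → (4,5); next start ≥ 5 → (5,7); next start ≥ 7 → (7,8); next start ≥ 8 → (8,12); next start ≥ 12 → (14,15); next start ≥ 15 → (15,16).
Selected: (0,2) (4,5) (5,7) (7,8) (8,12) (14,15) (15,16)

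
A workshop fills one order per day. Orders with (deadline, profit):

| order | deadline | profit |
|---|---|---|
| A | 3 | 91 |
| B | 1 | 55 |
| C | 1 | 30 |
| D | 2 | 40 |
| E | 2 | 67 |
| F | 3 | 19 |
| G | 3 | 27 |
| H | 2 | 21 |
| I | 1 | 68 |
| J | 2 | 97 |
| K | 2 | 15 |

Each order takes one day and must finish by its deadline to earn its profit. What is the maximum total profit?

By profit: J(d2,97), A(d3,91), I(d1,68), E(d2,67), B(d1,55), D(d2,40), C(d1,30), G(d3,27), H(d2,21), F(d3,19), K(d2,15)
J→slot 2; A→slot 3; I→slot 1; E skipped; B skipped; D skipped; C skipped; G skipped; H skipped; F skipped; K skipped.
Profit = 68 + 97 + 91 = 256

256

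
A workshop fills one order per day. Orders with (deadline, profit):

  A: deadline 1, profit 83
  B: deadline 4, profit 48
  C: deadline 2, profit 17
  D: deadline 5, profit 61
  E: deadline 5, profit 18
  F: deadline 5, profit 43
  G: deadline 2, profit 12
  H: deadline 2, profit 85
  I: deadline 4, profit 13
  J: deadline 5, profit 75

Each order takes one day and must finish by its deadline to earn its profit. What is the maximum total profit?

By profit: H(d2,85), A(d1,83), J(d5,75), D(d5,61), B(d4,48), F(d5,43), E(d5,18), C(d2,17), I(d4,13), G(d2,12)
H→slot 2; A→slot 1; J→slot 5; D→slot 4; B→slot 3; F skipped; E skipped; C skipped; I skipped; G skipped.
Profit = 83 + 85 + 48 + 61 + 75 = 352

352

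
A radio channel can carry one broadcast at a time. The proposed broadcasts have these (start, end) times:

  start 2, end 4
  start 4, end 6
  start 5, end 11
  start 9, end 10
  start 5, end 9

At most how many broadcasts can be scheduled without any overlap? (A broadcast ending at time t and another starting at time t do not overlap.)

Order by finish time; keep every interval that doesn't clash with the previous kept one.
Sorted by end: (2,4)  (4,6)  (5,9)  (9,10)  (5,11)
take (2,4); take (4,6); take (9,10).
Selected 3 broadcasts.

3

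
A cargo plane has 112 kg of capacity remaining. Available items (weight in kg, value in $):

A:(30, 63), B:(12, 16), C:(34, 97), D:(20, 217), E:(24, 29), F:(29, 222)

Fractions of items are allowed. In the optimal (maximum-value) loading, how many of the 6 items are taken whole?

Sort by value per unit weight and fill in that order.
Ratios (sorted): D 10.85, F 7.66, C 2.85, A 2.10, B 1.33, E 1.21
take D (20 @ 217); take F (29 @ 222); take C (34 @ 97); take 29/30 of A → 60.90. Capacity used 112/112.
3 item(s) taken whole; one partial (take 29/30 of A).

3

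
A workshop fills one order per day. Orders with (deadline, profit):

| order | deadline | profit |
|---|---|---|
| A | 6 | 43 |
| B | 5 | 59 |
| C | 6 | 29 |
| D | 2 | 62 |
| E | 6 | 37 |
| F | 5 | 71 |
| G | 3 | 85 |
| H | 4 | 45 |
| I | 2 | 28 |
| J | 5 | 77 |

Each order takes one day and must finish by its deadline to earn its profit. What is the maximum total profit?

397

Profit order: G=85 J=77 F=71 D=62 B=59 H=45 A=43 E=37 C=29 I=28
Assign: G→slot 3, J→slot 5, F→slot 4, D→slot 2, B→slot 1, H skipped, A→slot 6, E skipped, C skipped, I skipped.
Slots: [1:B] [2:D] [3:G] [4:F] [5:J] [6:A]
Profit = 59 + 62 + 85 + 71 + 77 + 43 = 397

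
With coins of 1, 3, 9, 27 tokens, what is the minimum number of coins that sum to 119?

7

Use the largest denomination that fits, subtract, and repeat.
119 − 4×27→11 − 1×9→2 − 2×1→0
Total coins = 4 + 1 + 2 = 7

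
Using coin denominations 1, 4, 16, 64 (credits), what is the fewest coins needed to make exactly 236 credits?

236 − 3×64→44 − 2×16→12 − 3×4→0
Total coins = 3 + 2 + 3 = 8

8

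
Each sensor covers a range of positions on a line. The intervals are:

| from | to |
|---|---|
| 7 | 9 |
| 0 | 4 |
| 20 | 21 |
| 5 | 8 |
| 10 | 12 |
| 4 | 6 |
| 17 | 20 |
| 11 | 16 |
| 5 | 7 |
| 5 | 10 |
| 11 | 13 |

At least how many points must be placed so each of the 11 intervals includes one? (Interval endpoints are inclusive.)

Sort by right endpoint; whenever an interval is uncovered, place a point at its right end.
By right end: [0,4]  [4,6]  [5,7]  [5,8]  [7,9]  [5,10]  [10,12]  [11,13]  [11,16]  [17,20]  [20,21]
[0,4] uncovered → point at 4; [5,7] uncovered → point at 7; [10,12] uncovered → point at 12; [17,20] uncovered → point at 20.
Points: 4, 7, 12, 20 (4 total).

4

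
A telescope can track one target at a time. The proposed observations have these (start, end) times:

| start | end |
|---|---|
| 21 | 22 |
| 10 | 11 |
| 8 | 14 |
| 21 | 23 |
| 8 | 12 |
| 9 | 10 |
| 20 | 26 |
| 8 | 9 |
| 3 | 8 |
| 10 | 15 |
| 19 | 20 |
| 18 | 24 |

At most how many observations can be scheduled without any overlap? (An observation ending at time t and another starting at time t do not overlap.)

By end time: (3,8), (8,9), (9,10), (10,11), (8,12), (8,14), (10,15), (19,20), (21,22), (21,23), (18,24), (20,26).
Pick (3,8); next start ≥ 8 → (8,9); next start ≥ 9 → (9,10); next start ≥ 10 → (10,11); next start ≥ 11 → (19,20); next start ≥ 20 → (21,22).
Selected 6 observations.

6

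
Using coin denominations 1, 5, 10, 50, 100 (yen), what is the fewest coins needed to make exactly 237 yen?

8

Use the largest denomination that fits, subtract, and repeat.
237 − 2×100→37 − 3×10→7 − 1×5→2 − 2×1→0
Total coins = 2 + 3 + 1 + 2 = 8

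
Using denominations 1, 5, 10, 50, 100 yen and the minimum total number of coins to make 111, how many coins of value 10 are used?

1

111 − 1×100→11 − 1×10→1 − 1×1→0
Count of 10: 1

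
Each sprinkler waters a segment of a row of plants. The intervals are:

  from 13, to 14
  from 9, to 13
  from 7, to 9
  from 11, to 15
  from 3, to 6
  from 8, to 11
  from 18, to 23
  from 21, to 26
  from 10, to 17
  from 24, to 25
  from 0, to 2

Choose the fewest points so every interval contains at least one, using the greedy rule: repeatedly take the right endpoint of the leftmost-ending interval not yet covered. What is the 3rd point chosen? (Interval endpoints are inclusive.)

9

Process intervals by earliest right end; each time one isn't hit yet, stab at its right endpoint.
Sorted: [0,2] [3,6] [7,9] [8,11] [9,13] [13,14] [11,15] [10,17] [18,23] [24,25] [21,26]
{[0,2]} hit by 2; {[3,6]} hit by 6; {[7,9],[8,11],[9,13]} hit by 9; {[13,14],[11,15],[10,17]} hit by 14; {[18,23]} hit by 23; {[24,25],[21,26]} hit by 25.
Points: 2, 6, 9, 14, 23, 25 (6 total).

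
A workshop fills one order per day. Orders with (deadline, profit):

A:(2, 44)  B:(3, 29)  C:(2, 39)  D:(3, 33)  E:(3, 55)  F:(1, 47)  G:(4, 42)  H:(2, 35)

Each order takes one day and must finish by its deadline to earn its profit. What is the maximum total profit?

188

Take jobs in profit order; each goes to the latest open slot no later than its deadline.
Profit order: E=55 F=47 A=44 G=42 C=39 H=35 D=33 B=29
Assign: E→slot 3, F→slot 1, A→slot 2, G→slot 4, C skipped, H skipped, D skipped, B skipped.
Slots: [1:F] [2:A] [3:E] [4:G]
Profit = 47 + 44 + 55 + 42 = 188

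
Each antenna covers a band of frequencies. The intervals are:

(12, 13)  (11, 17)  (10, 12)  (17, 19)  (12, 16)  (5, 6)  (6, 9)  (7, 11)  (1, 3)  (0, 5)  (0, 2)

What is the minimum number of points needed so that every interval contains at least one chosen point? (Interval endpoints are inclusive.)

Sorted: [0,2] [1,3] [0,5] [5,6] [6,9] [7,11] [10,12] [12,13] [12,16] [11,17] [17,19]
{[0,2],[1,3],[0,5]} hit by 2; {[5,6],[6,9]} hit by 6; {[7,11],[10,12]} hit by 11; {[12,13],[12,16],[11,17]} hit by 13; {[17,19]} hit by 19.
Points: 2, 6, 11, 13, 19 (5 total).

5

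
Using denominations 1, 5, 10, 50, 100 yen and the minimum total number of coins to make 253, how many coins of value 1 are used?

Greedy: take as many of the largest coin as possible, then repeat with the remainder.
253 − 2×100→53 − 1×50→3 − 3×1→0
Count of 1: 3

3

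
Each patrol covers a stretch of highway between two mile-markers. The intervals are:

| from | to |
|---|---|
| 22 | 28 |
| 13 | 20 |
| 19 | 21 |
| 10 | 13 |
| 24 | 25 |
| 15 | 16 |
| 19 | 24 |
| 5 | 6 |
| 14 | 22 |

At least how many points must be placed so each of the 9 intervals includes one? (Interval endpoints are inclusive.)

By right end: [5,6]  [10,13]  [15,16]  [13,20]  [19,21]  [14,22]  [19,24]  [24,25]  [22,28]
[5,6] uncovered → point at 6; [10,13] uncovered → point at 13; [15,16] uncovered → point at 16; [19,21] uncovered → point at 21; [24,25] uncovered → point at 25.
Points: 6, 13, 16, 21, 25 (5 total).

5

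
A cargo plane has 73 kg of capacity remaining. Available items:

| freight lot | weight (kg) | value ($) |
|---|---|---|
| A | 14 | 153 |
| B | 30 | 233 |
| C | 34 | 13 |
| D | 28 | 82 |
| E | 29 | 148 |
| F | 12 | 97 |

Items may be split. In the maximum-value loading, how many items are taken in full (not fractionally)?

Ratios (sorted): A 10.93, F 8.08, B 7.77, E 5.10, D 2.93, C 0.38
take A (14 @ 153); take F (12 @ 97); take B (30 @ 233); take 17/29 of E → 86.76. Capacity used 73/73.
3 item(s) taken whole; one partial (take 17/29 of E).

3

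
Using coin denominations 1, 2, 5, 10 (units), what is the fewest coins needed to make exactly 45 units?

5

Greedy: take as many of the largest coin as possible, then repeat with the remainder.
45 = 4×10 + 1×5
Total coins = 4 + 1 = 5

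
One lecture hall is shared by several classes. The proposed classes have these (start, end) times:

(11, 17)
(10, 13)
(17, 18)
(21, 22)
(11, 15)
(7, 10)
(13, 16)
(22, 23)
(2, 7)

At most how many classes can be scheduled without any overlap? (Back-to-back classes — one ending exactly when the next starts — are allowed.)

By end time: (2,7), (7,10), (10,13), (11,15), (13,16), (11,17), (17,18), (21,22), (22,23).
Pick (2,7); next start ≥ 7 → (7,10); next start ≥ 10 → (10,13); next start ≥ 13 → (13,16); next start ≥ 16 → (17,18); next start ≥ 18 → (21,22); next start ≥ 22 → (22,23).
Selected 7 classes.

7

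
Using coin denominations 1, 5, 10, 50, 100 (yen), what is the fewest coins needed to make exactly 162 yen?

162 − 1×100→62 − 1×50→12 − 1×10→2 − 2×1→0
Total coins = 1 + 1 + 1 + 2 = 5

5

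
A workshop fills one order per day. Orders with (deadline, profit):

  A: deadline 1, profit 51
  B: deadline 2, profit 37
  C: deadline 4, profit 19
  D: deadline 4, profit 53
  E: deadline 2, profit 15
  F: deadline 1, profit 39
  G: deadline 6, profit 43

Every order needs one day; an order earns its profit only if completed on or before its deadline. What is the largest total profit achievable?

Sort by profit descending; place each in the latest free slot ≤ its deadline.
Profit order: D=53 A=51 G=43 F=39 B=37 C=19 E=15
Assign: D→slot 4, A→slot 1, G→slot 6, F skipped, B→slot 2, C→slot 3, E skipped.
Slots: [1:A] [2:B] [3:C] [4:D] [6:G]
Profit = 51 + 37 + 19 + 53 + 43 = 203

203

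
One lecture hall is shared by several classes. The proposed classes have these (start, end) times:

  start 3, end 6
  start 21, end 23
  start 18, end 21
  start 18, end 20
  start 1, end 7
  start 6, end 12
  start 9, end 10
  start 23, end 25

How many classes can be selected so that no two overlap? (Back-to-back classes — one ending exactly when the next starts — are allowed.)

5

Sort by end time and greedily take each interval whose start is ≥ the last chosen end.
By end time: (3,6), (1,7), (9,10), (6,12), (18,20), (18,21), (21,23), (23,25).
Pick (3,6); next start ≥ 6 → (9,10); next start ≥ 10 → (18,20); next start ≥ 20 → (21,23); next start ≥ 23 → (23,25).
Selected 5 classes.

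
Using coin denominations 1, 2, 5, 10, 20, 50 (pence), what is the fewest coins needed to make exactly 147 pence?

6

147 − 2×50→47 − 2×20→7 − 1×5→2 − 1×2→0
Total coins = 2 + 2 + 1 + 1 = 6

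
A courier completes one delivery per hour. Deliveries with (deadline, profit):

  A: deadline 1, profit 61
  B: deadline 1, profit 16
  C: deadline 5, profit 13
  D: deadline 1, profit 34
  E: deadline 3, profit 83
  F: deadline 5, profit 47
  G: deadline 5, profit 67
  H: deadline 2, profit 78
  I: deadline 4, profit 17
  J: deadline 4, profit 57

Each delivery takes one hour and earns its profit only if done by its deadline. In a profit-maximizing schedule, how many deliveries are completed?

5

Sort by profit descending; place each in the latest free slot ≤ its deadline.
By profit: E(d3,83), H(d2,78), G(d5,67), A(d1,61), J(d4,57), F(d5,47), D(d1,34), I(d4,17), B(d1,16), C(d5,13)
E→slot 3; H→slot 2; G→slot 5; A→slot 1; J→slot 4; F skipped; D skipped; I skipped; B skipped; C skipped.
5 of 10 scheduled.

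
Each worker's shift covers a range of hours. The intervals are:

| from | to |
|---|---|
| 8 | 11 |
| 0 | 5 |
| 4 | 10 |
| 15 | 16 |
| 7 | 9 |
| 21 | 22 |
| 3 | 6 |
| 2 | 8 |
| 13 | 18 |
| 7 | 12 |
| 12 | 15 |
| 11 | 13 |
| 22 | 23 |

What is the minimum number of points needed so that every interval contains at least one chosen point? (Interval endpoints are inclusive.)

Process intervals by earliest right end; each time one isn't hit yet, stab at its right endpoint.
Sorted: [0,5] [3,6] [2,8] [7,9] [4,10] [8,11] [7,12] [11,13] [12,15] [15,16] [13,18] [21,22] [22,23]
{[0,5],[3,6],[2,8]} hit by 5; {[7,9],[4,10],[8,11],[7,12]} hit by 9; {[11,13],[12,15]} hit by 13; {[15,16],[13,18]} hit by 16; {[21,22],[22,23]} hit by 22.
Points: 5, 9, 13, 16, 22 (5 total).

5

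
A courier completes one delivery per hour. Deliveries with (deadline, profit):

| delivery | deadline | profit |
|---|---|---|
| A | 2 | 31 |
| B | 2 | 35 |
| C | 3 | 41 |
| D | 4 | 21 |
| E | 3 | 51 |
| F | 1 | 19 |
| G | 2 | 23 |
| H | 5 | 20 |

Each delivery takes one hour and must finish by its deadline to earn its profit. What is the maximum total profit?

168

Take jobs in profit order; each goes to the latest open slot no later than its deadline.
Profit order: E=51 C=41 B=35 A=31 G=23 D=21 H=20 F=19
Assign: E→slot 3, C→slot 2, B→slot 1, A skipped, G skipped, D→slot 4, H→slot 5, F skipped.
Slots: [1:B] [2:C] [3:E] [4:D] [5:H]
Profit = 35 + 41 + 51 + 21 + 20 = 168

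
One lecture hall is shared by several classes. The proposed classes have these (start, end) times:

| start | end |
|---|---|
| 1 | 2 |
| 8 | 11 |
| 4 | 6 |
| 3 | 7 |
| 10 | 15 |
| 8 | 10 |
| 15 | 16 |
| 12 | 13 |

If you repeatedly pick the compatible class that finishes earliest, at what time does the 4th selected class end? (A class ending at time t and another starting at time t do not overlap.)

Sort by end time and greedily take each interval whose start is ≥ the last chosen end.
Sorted by end: (1,2)  (4,6)  (3,7)  (8,10)  (8,11)  (12,13)  (10,15)  (15,16)
take (1,2); take (4,6); skip (3,7); take (8,10); skip (8,11); take (12,13); take (15,16).
Selected: (1,2) (4,6) (8,10) (12,13) (15,16)

13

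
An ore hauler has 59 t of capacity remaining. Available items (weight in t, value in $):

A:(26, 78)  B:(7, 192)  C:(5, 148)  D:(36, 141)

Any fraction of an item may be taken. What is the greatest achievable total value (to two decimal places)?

Ratios (sorted): C 29.60, B 27.43, D 3.92, A 3.00
take C (5 @ 148); take B (7 @ 192); take D (36 @ 141); take 11/26 of A → 33.00. Capacity used 59/59.
Total value = 514.00

514.00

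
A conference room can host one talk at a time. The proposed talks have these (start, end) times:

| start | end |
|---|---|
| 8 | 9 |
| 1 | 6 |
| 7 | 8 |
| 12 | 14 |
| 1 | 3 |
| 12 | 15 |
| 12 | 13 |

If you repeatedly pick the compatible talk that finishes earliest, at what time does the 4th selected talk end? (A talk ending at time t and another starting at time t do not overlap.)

By end time: (1,3), (1,6), (7,8), (8,9), (12,13), (12,14), (12,15).
Pick (1,3); next start ≥ 3 → (7,8); next start ≥ 8 → (8,9); next start ≥ 9 → (12,13).
Selected: (1,3) (7,8) (8,9) (12,13)

13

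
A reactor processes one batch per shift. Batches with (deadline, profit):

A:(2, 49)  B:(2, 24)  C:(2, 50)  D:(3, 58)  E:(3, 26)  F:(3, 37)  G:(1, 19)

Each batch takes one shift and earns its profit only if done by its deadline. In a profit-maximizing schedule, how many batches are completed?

3

By profit: D(d3,58), C(d2,50), A(d2,49), F(d3,37), E(d3,26), B(d2,24), G(d1,19)
D→slot 3; C→slot 2; A→slot 1; F skipped; E skipped; B skipped; G skipped.
3 of 7 scheduled.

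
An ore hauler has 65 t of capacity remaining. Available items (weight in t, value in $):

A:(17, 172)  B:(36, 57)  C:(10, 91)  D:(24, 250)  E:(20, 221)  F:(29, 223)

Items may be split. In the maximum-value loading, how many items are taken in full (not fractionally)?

Sort by value per unit weight and fill in that order.
Order: E (221/20=11.05) > D (250/24=10.42) > A (172/17=10.12) > C (91/10=9.10) > F (223/29=7.69) > B (57/36=1.58)
Fill: take E (20 @ 221) → take D (24 @ 250) → take A (17 @ 172) → take 4/10 of C → 36.40; 65/65 used.
3 item(s) taken whole; one partial (take 4/10 of C).

3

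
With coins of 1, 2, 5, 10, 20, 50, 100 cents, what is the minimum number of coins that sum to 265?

Use the largest denomination that fits, subtract, and repeat.
265 − 2×100→65 − 1×50→15 − 1×10→5 − 1×5→0
Total coins = 2 + 1 + 1 + 1 = 5

5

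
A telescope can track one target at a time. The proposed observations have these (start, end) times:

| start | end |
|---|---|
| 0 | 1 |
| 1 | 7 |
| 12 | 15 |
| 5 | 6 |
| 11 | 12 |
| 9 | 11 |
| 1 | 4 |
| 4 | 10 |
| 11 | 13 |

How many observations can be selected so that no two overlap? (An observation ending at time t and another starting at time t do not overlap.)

6

Order by finish time; keep every interval that doesn't clash with the previous kept one.
Sorted by end: (0,1)  (1,4)  (5,6)  (1,7)  (4,10)  (9,11)  (11,12)  (11,13)  (12,15)
take (0,1); take (1,4); take (5,6); skip (4,10); take (9,11); take (11,12); take (12,15).
Selected 6 observations.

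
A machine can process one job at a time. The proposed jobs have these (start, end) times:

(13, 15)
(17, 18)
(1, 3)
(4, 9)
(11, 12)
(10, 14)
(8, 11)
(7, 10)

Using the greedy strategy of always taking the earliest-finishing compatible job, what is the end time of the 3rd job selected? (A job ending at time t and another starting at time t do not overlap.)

Order by finish time; keep every interval that doesn't clash with the previous kept one.
Sorted by end: (1,3)  (4,9)  (7,10)  (8,11)  (11,12)  (10,14)  (13,15)  (17,18)
take (1,3); take (4,9); skip (7,10); take (11,12); skip (10,14); take (13,15); take (17,18).
Selected: (1,3) (4,9) (11,12) (13,15) (17,18)

12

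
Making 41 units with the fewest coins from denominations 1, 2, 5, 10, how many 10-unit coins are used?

4

Greedy: take as many of the largest coin as possible, then repeat with the remainder.
41 − 4×10→1 − 1×1→0
Count of 10: 4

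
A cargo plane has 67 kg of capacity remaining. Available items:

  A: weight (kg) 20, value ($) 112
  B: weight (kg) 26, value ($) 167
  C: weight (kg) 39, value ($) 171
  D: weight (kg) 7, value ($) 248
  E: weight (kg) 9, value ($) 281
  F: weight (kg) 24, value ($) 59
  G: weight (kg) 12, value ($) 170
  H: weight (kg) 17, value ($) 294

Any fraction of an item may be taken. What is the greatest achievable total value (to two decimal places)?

1134.31

Ratios (sorted): D 35.43, E 31.22, H 17.29, G 14.17, B 6.42, A 5.60, C 4.38, F 2.46
take D (7 @ 248); take E (9 @ 281); take H (17 @ 294); take G (12 @ 170); take 22/26 of B → 141.31. Capacity used 67/67.
Total value = 1134.31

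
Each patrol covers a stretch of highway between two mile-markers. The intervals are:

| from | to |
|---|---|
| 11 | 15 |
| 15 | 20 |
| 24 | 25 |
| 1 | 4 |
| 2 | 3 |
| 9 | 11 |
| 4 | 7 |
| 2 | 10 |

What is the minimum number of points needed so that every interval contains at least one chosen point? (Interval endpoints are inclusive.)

Process intervals by earliest right end; each time one isn't hit yet, stab at its right endpoint.
By right end: [2,3]  [1,4]  [4,7]  [2,10]  [9,11]  [11,15]  [15,20]  [24,25]
[2,3] uncovered → point at 3; [4,7] uncovered → point at 7; [9,11] uncovered → point at 11; [15,20] uncovered → point at 20; [24,25] uncovered → point at 25.
Points: 3, 7, 11, 20, 25 (5 total).

5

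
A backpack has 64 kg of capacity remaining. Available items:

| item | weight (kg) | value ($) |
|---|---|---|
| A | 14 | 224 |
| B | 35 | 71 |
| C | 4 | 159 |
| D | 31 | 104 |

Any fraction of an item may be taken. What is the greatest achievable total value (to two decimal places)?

517.43

Ratios (sorted): C 39.75, A 16.00, D 3.35, B 2.03
take C (4 @ 159); take A (14 @ 224); take D (31 @ 104); take 15/35 of B → 30.43. Capacity used 64/64.
Total value = 517.43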